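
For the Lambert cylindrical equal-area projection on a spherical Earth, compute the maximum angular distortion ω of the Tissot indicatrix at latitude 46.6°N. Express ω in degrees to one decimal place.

42.0°

The Lambert cylindrical equal-area projection is the cylindrical equal-area projection with its standard parallel at the equator (φ₀ = 0). For cylindrical equal-area with standard parallel φ₀, h = cos φ / cos φ₀ and k = cos φ₀ / cos φ, so h·k = 1.
At 46.6°: h = 0.6871, k = 1.455; principal scales a = 1.455, b = 0.6871.
sin(ω/2) = (a − b)/(a + b) = 0.7683/2.143 = 0.3586, so ω = 2 arcsin(0.3586) ≈ 42.0°.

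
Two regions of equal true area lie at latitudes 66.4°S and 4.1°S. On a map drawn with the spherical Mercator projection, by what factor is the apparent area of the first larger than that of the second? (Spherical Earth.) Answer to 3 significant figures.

On Mercator, area is exaggerated by sec²φ = 1/cos²φ.
At 66.4°: sec²(66.4°) = 1/0.4003² = 6.239.
At 4.1°: sec²(4.1°) = 1/0.9974² = 1.005.
Ratio = 6.239/1.005 = cos²(4.1°)/cos²(66.4°) ≈ 6.21.

6.21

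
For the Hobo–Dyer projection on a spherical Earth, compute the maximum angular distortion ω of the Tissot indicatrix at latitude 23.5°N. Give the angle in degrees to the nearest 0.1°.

Hobo–Dyer is a cylindrical equal-area projection with standard parallels at ±37.5°. Cylindrical equal-area (φ₀ = 37.5°): h = cos φ / cos 37.5° along meridians, k = cos 37.5° / cos φ along parallels; h·k = 1.
At 23.5°: h = 1.156, k = 0.8651; principal scales a = 1.156, b = 0.8651.
sin(ω/2) = (a − b)/(a + b) = 0.2908/2.021 = 0.1439, so ω = 2 arcsin(0.1439) ≈ 16.5°.

16.5°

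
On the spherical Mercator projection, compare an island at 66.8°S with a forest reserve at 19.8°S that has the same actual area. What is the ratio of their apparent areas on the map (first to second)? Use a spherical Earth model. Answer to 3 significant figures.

5.70

Mercator areal scale is sec²φ.
At 66.8°: sec²(66.8°) = 1/0.3939² = 6.444.
At 19.8°: sec²(19.8°) = 1/0.9409² = 1.130.
Ratio = 6.444/1.130 = cos²(19.8°)/cos²(66.8°) ≈ 5.70.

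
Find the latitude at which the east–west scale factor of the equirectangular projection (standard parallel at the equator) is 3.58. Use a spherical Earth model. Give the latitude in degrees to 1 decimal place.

73.8°

Plate carrée: h = 1, k = sec φ along parallels.
sec φ = 3.58  ⇒  cos φ = 0.2793  ⇒  φ ≈ 73.8°.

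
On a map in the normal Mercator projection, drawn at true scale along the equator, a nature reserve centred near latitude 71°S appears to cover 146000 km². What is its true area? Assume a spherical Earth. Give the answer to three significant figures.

The Mercator projection is conformal; its linear scale factor is the same in every direction and equals sec φ = 1/cos φ.
Areal scale = k² = sec²φ = 1/cos²(71°) = 1/0.3256² = 9.434.
True area = apparent / (areal scale) = 146000 / 9.434 ≈ 15500 km².

15500 km²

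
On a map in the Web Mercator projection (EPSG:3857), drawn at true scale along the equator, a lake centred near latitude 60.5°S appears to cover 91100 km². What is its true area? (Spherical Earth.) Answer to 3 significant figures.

The Mercator projection is conformal; its linear scale factor is the same in every direction and equals sec φ = 1/cos φ.
Areal scale = k² = sec²φ = 1/cos²(60.5°) = 1/0.4924² = 4.124.
True area = apparent / (areal scale) = 91100 / 4.124 ≈ 22100 km².

22100 km²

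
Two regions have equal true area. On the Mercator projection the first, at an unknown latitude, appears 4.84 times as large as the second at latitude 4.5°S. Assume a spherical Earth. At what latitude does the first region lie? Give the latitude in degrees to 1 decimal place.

Mercator areal scale is sec²φ, so apparent-area ratio = sec²φ₁ / sec²φ₂ = cos²φ₂ / cos²φ₁.
cos²φ₂ / cos²φ₁ = 4.84  ⇒  cos φ₁ = cos 4.5° / √4.84 = 0.9969/2.200 = 0.4531.
φ₁ = arccos(0.4531) ≈ 63.1°.

63.1°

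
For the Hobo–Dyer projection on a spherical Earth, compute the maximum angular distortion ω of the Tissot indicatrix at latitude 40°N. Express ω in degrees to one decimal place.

4.0°

Hobo–Dyer is a cylindrical equal-area projection with standard parallels at ±37.5°. For cylindrical equal-area with standard parallel φ₀, h = cos φ / cos φ₀ and k = cos φ₀ / cos φ, so h·k = 1.
At 40°: h = 0.9656, k = 1.036; principal scales a = 1.036, b = 0.9656.
sin(ω/2) = (a − b)/(a + b) = 0.07007/2.001 = 0.03501, so ω = 2 arcsin(0.03501) ≈ 4.0°.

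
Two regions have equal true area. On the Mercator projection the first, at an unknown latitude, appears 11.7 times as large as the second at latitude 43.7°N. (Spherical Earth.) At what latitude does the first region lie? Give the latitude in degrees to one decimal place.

Mercator areal scale is sec²φ, so apparent-area ratio = sec²φ₁ / sec²φ₂ = cos²φ₂ / cos²φ₁.
cos²φ₂ / cos²φ₁ = 11.7  ⇒  cos φ₁ = cos 43.7° / √11.7 = 0.7230/3.421 = 0.2114.
φ₁ = arccos(0.2114) ≈ 77.8°.

77.8°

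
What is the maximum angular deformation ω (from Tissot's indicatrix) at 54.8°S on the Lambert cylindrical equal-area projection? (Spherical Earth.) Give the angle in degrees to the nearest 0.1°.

The Lambert cylindrical equal-area projection is the cylindrical equal-area projection with its standard parallel at the equator (φ₀ = 0). For cylindrical equal-area with standard parallel φ₀, h = cos φ / cos φ₀ and k = cos φ₀ / cos φ, so h·k = 1.
At 54.8°: h = 0.5764, k = 1.735; principal scales a = 1.735, b = 0.5764.
sin(ω/2) = (a − b)/(a + b) = 1.158/2.311 = 0.5012, so ω = 2 arcsin(0.5012) ≈ 60.2°.

60.2°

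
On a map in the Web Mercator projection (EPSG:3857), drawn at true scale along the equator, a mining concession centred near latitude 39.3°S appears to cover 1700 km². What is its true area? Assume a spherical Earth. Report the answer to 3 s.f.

For Mercator, h = k = sec φ (a conformal cylindrical projection has a single point scale, 1/cos φ).
Areal scale = k² = sec²φ = 1/cos²(39.3°) = 1/0.7738² = 1.670.
True area = apparent / (areal scale) = 1700 / 1.670 ≈ 1020 km².

1020 km²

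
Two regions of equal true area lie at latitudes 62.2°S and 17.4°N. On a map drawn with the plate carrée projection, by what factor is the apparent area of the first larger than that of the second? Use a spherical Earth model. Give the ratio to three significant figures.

In the plate carrée (x = Rλ, y = Rφ), meridians are true-scale (h = 1) and parallels are stretched by k = sec φ.
Areal scale at 62.2°: h·k = 1.000 × 2.144 = 2.144.
Areal scale at 17.4°: h·k = 1.000 × 1.048 = 1.048.
Ratio = 2.144/1.048 ≈ 2.05.

2.05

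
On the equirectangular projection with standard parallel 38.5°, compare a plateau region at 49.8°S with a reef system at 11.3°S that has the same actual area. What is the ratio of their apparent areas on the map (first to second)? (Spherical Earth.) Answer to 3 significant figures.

1.52

With standard parallel φ₀ = 38.5°, the equirectangular projection gives x = Rλ cos φ₀, y = Rφ, so h = 1 and k = cos 38.5° / cos φ.
Areal scale at 49.8°: h·k = 1.000 × 1.212 = 1.212.
Areal scale at 11.3°: h·k = 1.000 × 0.7981 = 0.7981.
Ratio = 1.212/0.7981 ≈ 1.52.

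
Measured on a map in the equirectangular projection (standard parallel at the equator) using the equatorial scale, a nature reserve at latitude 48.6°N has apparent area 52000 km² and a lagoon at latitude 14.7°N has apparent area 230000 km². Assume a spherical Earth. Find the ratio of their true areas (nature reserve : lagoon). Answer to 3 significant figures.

0.155

Plate carrée has h = 1 and k = sec φ, giving areal scale sec φ; true area = (apparent area) · cos φ.
True area of nature reserve: 52000 × cos(48.6°) = 52000 × 0.6613 = 34390 km².
True area of lagoon: 230000 × cos(14.7°) = 230000 × 0.9673 = 222500 km².
Ratio = 34390 / 222500 ≈ 0.155.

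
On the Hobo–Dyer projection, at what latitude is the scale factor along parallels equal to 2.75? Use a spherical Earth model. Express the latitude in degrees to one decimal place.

73.2°

Hobo–Dyer is a cylindrical equal-area projection with standard parallels at ±37.5°. For cylindrical equal-area with standard parallel φ₀, h = cos φ / cos φ₀ and k = cos φ₀ / cos φ, so h·k = 1.
k = cos φ₀ / cos φ = 2.75  ⇒  cos φ = cos 37.5° / 2.75 = 0.2885.
φ = arccos(0.2885) ≈ 73.2°.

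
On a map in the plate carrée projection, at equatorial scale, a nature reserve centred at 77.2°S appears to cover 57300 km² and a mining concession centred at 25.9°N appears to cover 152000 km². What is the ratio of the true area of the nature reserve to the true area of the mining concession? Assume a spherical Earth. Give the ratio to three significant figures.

Plate carrée has h = 1 and k = sec φ, giving areal scale sec φ; true area = (apparent area) · cos φ.
True area of nature reserve: 57300 × cos(77.2°) = 57300 × 0.2215 = 12690 km².
True area of mining concession: 152000 × cos(25.9°) = 152000 × 0.8996 = 136700 km².
Ratio = 12690 / 136700 ≈ 0.0928.

0.0928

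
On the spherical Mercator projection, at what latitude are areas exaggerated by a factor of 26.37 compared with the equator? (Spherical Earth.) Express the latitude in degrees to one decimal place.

Mercator areal scale is sec²φ.
sec²φ = 26.37  ⇒  cos²φ = 0.03792  ⇒  cos φ = 0.1947.
φ = arccos(0.1947) ≈ 78.8°.

78.8°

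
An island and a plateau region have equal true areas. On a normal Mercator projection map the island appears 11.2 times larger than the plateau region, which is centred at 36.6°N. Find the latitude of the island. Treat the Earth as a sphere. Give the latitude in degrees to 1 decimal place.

76.1°

Mercator areal scale is sec²φ, so apparent-area ratio = sec²φ₁ / sec²φ₂ = cos²φ₂ / cos²φ₁.
cos²φ₂ / cos²φ₁ = 11.2  ⇒  cos φ₁ = cos 36.6° / √11.2 = 0.8028/3.347 = 0.2399.
φ₁ = arccos(0.2399) ≈ 76.1°.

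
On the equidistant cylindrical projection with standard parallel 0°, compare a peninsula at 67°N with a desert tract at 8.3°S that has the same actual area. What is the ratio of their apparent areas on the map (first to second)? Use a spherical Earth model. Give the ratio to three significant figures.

For the equirectangular projection with φ₀ = 0 (plate carrée), h = 1 along meridians and k = sec φ along parallels.
Areal scale at 67°: h·k = 1.000 × 2.559 = 2.559.
Areal scale at 8.3°: h·k = 1.000 × 1.011 = 1.011.
Ratio = 2.559/1.011 ≈ 2.53.

2.53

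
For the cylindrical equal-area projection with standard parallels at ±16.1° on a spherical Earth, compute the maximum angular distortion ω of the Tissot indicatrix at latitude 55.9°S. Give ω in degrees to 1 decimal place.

58.9°

For cylindrical equal-area with standard parallel φ₀, h = cos φ / cos φ₀ and k = cos φ₀ / cos φ, so h·k = 1.
At 55.9°: h = 0.5835, k = 1.714; principal scales a = 1.714, b = 0.5835.
sin(ω/2) = (a − b)/(a + b) = 1.130/2.297 = 0.4920, so ω = 2 arcsin(0.4920) ≈ 58.9°.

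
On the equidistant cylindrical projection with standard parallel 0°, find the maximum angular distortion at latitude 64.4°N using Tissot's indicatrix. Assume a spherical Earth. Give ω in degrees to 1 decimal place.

In the plate carrée (x = Rλ, y = Rφ), meridians are true-scale (h = 1) and parallels are stretched by k = sec φ.
At 64.4°: h = 1.000, k = 2.314; principal scales a = 2.314, b = 1.000.
sin(ω/2) = (a − b)/(a + b) = 1.314/3.314 = 0.3966, so ω = 2 arcsin(0.3966) ≈ 46.7°.

46.7°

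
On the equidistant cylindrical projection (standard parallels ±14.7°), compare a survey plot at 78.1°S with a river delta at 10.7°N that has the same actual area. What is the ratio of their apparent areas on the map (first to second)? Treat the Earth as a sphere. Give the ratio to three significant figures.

The equidistant cylindrical projection with φ₀ = 14.7° has h = 1 (meridians true) and k = cos φ₀ / cos φ along parallels.
Areal scale at 78.1°: h·k = 1.000 × 4.691 = 4.691.
Areal scale at 10.7°: h·k = 1.000 × 0.9844 = 0.9844.
Ratio = 4.691/0.9844 ≈ 4.77.

4.77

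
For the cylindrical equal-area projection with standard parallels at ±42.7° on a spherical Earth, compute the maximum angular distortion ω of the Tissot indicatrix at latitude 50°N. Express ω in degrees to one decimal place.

For cylindrical equal-area with standard parallel φ₀, h = cos φ / cos φ₀ and k = cos φ₀ / cos φ, so h·k = 1.
At 50°: h = 0.8746, k = 1.143; principal scales a = 1.143, b = 0.8746.
sin(ω/2) = (a − b)/(a + b) = 0.2687/2.018 = 0.1331, so ω = 2 arcsin(0.1331) ≈ 15.3°.

15.3°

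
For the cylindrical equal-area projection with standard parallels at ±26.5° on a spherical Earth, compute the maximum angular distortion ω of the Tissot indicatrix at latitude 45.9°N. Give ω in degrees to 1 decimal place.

A cylindrical equal-area projection with standard parallel φ₀ has meridian scale h = cos φ / cos φ₀ and parallel scale k = cos φ₀ / cos φ (so areas are preserved, h·k = 1).
At 45.9°: h = 0.7776, k = 1.286; principal scales a = 1.286, b = 0.7776.
sin(ω/2) = (a − b)/(a + b) = 0.5084/2.064 = 0.2464, so ω = 2 arcsin(0.2464) ≈ 28.5°.

28.5°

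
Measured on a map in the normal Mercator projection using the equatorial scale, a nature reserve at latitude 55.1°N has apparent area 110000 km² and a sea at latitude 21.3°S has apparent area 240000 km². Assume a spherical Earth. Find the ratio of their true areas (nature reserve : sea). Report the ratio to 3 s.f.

On Mercator the areal scale is sec²φ, so true area = apparent × cos²φ.
True area of nature reserve: 110000 × cos²(55.1°) = 110000 × 0.3274 = 36010 km².
True area of sea: 240000 × cos²(21.3°) = 240000 × 0.8680 = 208300 km².
Ratio = 36010 / 208300 ≈ 0.173.

0.173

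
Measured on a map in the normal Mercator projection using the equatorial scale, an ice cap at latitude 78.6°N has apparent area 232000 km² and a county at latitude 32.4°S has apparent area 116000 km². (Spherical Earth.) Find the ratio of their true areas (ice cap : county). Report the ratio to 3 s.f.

On Mercator the areal scale is sec²φ, so true area = apparent × cos²φ.
True area of ice cap: 232000 × cos²(78.6°) = 232000 × 0.03907 = 9064 km².
True area of county: 116000 × cos²(32.4°) = 116000 × 0.7129 = 82700 km².
Ratio = 9064 / 82700 ≈ 0.110.

0.110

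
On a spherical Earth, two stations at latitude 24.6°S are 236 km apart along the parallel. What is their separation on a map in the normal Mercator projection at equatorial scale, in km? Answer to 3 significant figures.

For Mercator, h = k = sec φ (a conformal cylindrical projection has a single point scale, 1/cos φ).
Along the parallel, k = sec 24.6° = 1/0.9092 = 1.100.
Map distance = 236 × 1.100 ≈ 260 km.

260 km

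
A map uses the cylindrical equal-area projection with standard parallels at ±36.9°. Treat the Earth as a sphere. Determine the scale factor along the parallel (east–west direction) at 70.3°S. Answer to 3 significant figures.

2.37

For cylindrical equal-area with standard parallel φ₀, h = cos φ / cos φ₀ and k = cos φ₀ / cos φ, so h·k = 1.
k = cos 36.9° / cos 70.3° = 0.7997/0.3371 = 2.372.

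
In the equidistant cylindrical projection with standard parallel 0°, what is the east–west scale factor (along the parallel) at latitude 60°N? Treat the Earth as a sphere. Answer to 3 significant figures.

Plate carrée maps x = Rλ, y = Rφ. The meridian scale is h = 1 and the parallel scale is k = 1/cos φ = sec φ.
k = 1/cos 60° = 1/0.5000 = 2.000.

2.00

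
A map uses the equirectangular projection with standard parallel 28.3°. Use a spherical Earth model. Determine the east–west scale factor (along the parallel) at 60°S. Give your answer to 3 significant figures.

With standard parallel φ₀ = 28.3°, the equirectangular projection gives x = Rλ cos φ₀, y = Rφ, so h = 1 and k = cos 28.3° / cos φ.
k = cos 28.3° / cos 60° = 0.8805/0.5000 = 1.761.

1.76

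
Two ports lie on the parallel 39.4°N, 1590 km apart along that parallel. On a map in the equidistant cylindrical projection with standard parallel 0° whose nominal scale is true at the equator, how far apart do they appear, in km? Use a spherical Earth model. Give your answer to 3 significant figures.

In the plate carrée (x = Rλ, y = Rφ), meridians are true-scale (h = 1) and parallels are stretched by k = sec φ.
Along the parallel, k = sec 39.4° = 1/0.7727 = 1.294.
Map distance = 1590 × 1.294 ≈ 2060 km.

2060 km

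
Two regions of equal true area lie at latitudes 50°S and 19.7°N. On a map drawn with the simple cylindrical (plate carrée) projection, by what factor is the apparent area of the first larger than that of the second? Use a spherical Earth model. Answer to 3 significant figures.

For the equirectangular projection with φ₀ = 0 (plate carrée), h = 1 along meridians and k = sec φ along parallels.
Areal scale at 50°: h·k = 1.000 × 1.556 = 1.556.
Areal scale at 19.7°: h·k = 1.000 × 1.062 = 1.062.
Ratio = 1.556/1.062 ≈ 1.46.

1.46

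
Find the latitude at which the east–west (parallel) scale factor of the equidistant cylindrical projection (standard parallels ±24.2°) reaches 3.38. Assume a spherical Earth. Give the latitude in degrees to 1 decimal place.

The equidistant cylindrical projection with φ₀ = 24.2° has h = 1 (meridians true) and k = cos φ₀ / cos φ along parallels.
k = cos φ₀ / cos φ = 3.38  ⇒  cos φ = cos 24.2° / 3.38 = 0.2699.
φ = arccos(0.2699) ≈ 74.3°.

74.3°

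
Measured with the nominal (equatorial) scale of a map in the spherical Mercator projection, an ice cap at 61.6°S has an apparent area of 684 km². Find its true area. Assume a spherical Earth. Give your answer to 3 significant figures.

155 km²

For Mercator, h = k = sec φ (a conformal cylindrical projection has a single point scale, 1/cos φ).
Areal scale = k² = sec²φ = 1/cos²(61.6°) = 1/0.4756² = 4.421.
True area = apparent / (areal scale) = 684 / 4.421 ≈ 155 km².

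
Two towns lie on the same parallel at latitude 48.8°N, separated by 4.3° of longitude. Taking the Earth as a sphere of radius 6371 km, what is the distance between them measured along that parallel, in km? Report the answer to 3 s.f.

315 km

Arc length along a parallel = R cos φ · Δλ (with Δλ in radians).
= 6371 × cos 48.8° × (4.3° × π/180) = 6371 × 0.6587 × 0.07505 ≈ 315 km.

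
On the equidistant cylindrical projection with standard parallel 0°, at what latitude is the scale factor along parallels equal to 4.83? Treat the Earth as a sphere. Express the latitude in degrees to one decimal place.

Plate carrée: h = 1, k = sec φ along parallels.
sec φ = 4.83  ⇒  cos φ = 0.2070  ⇒  φ ≈ 78.1°.

78.1°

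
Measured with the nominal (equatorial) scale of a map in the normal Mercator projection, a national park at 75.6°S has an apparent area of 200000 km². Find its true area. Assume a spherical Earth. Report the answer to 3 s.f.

12400 km²

The Mercator projection is conformal; its linear scale factor is the same in every direction and equals sec φ = 1/cos φ.
Areal scale = k² = sec²φ = 1/cos²(75.6°) = 1/0.2487² = 16.17.
True area = apparent / (areal scale) = 200000 / 16.17 ≈ 12400 km².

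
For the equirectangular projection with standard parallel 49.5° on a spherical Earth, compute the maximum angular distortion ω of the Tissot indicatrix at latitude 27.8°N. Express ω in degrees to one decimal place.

With standard parallel φ₀ = 49.5°, the equirectangular projection gives x = Rλ cos φ₀, y = Rφ, so h = 1 and k = cos 49.5° / cos φ.
At 27.8°: h = 1.000, k = 0.7342; principal scales a = 1.000, b = 0.7342.
sin(ω/2) = (a − b)/(a + b) = 0.2658/1.734 = 0.1533, so ω = 2 arcsin(0.1533) ≈ 17.6°.

17.6°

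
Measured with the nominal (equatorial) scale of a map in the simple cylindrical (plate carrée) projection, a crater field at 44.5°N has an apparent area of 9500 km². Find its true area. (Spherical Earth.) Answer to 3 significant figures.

In the plate carrée (x = Rλ, y = Rφ), meridians are true-scale (h = 1) and parallels are stretched by k = sec φ.
Areal scale = h·k = 1 × sec φ; at 44.5°, h = 1.000, k = 1.402, so h·k = 1.402.
True area = apparent / (areal scale) = 9500 / 1.402 ≈ 6780 km².

6780 km²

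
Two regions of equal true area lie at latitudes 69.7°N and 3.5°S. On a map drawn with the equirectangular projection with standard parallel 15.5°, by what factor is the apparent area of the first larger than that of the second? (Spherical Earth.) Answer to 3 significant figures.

2.88

With standard parallel φ₀ = 15.5°, the equirectangular projection gives x = Rλ cos φ₀, y = Rφ, so h = 1 and k = cos 15.5° / cos φ.
Areal scale at 69.7°: h·k = 1.000 × 2.778 = 2.778.
Areal scale at 3.5°: h·k = 1.000 × 0.9654 = 0.9654.
Ratio = 2.778/0.9654 ≈ 2.88.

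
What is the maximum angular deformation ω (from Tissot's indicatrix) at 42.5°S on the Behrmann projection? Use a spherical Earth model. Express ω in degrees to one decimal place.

The Behrmann projection is cylindrical equal-area with φ₀ = 30°. A cylindrical equal-area projection with standard parallel φ₀ has meridian scale h = cos φ / cos φ₀ and parallel scale k = cos φ₀ / cos φ (so areas are preserved, h·k = 1).
At 42.5°: h = 0.8513, k = 1.175; principal scales a = 1.175, b = 0.8513.
sin(ω/2) = (a − b)/(a + b) = 0.3233/2.026 = 0.1596, so ω = 2 arcsin(0.1596) ≈ 18.4°.

18.4°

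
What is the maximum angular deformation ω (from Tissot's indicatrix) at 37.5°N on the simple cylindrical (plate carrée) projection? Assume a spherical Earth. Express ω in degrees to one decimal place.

In the plate carrée (x = Rλ, y = Rφ), meridians are true-scale (h = 1) and parallels are stretched by k = sec φ.
At 37.5°: h = 1.000, k = 1.260; principal scales a = 1.260, b = 1.000.
sin(ω/2) = (a − b)/(a + b) = 0.2605/2.260 = 0.1152, so ω = 2 arcsin(0.1152) ≈ 13.2°.

13.2°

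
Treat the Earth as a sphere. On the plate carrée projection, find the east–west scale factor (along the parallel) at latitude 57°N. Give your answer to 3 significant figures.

1.84

For the equirectangular projection with φ₀ = 0 (plate carrée), h = 1 along meridians and k = sec φ along parallels.
k = 1/cos 57° = 1/0.5446 = 1.836.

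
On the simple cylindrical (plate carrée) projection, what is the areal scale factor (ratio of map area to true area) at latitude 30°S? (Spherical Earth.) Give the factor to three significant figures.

1.15

Plate carrée maps x = Rλ, y = Rφ. The meridian scale is h = 1 and the parallel scale is k = 1/cos φ = sec φ.
Areal scale = h·k = 1 × sec φ; at 30°, h = 1.000, k = 1.155, so h·k = 1.155.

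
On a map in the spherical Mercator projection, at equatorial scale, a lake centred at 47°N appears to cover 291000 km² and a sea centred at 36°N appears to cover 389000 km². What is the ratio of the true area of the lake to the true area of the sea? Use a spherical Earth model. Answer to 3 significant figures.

Mercator's areal exaggeration is sec²φ; hence true area = (apparent area) · cos²φ.
True area of lake: 291000 × cos²(47°) = 291000 × 0.4651 = 135400 km².
True area of sea: 389000 × cos²(36°) = 389000 × 0.6545 = 254600 km².
Ratio = 135400 / 254600 ≈ 0.532.

0.532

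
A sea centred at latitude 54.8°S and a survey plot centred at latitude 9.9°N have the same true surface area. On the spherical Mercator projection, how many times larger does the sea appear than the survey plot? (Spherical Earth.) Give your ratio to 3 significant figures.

2.92

On Mercator, area is exaggerated by sec²φ = 1/cos²φ.
At 54.8°: sec²(54.8°) = 1/0.5764² = 3.010.
At 9.9°: sec²(9.9°) = 1/0.9851² = 1.030.
Ratio = 3.010/1.030 = cos²(9.9°)/cos²(54.8°) ≈ 2.92.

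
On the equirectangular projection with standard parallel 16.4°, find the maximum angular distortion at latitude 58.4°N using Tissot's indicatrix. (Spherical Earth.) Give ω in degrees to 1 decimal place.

34.1°

In the equirectangular projection with standard parallel φ₀ = 16.4° (x = Rλ cos φ₀, y = Rφ), meridians are true-scale (h = 1) and the parallel scale is k = cos φ₀ / cos φ.
At 58.4°: h = 1.000, k = 1.831; principal scales a = 1.831, b = 1.000.
sin(ω/2) = (a − b)/(a + b) = 0.8308/2.831 = 0.2935, so ω = 2 arcsin(0.2935) ≈ 34.1°.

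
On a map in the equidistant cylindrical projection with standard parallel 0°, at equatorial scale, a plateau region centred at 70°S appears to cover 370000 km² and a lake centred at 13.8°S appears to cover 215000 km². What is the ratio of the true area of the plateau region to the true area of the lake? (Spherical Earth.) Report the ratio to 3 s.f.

Plate carrée has h = 1 and k = sec φ, giving areal scale sec φ; true area = (apparent area) · cos φ.
True area of plateau region: 370000 × cos(70°) = 370000 × 0.3420 = 126500 km².
True area of lake: 215000 × cos(13.8°) = 215000 × 0.9711 = 208800 km².
Ratio = 126500 / 208800 ≈ 0.606.

0.606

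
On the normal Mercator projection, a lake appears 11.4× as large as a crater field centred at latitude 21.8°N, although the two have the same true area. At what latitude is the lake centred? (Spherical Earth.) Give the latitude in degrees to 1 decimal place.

Mercator areal scale is sec²φ, so apparent-area ratio = sec²φ₁ / sec²φ₂ = cos²φ₂ / cos²φ₁.
cos²φ₂ / cos²φ₁ = 11.4  ⇒  cos φ₁ = cos 21.8° / √11.4 = 0.9285/3.376 = 0.2750.
φ₁ = arccos(0.2750) ≈ 74.0°.

74.0°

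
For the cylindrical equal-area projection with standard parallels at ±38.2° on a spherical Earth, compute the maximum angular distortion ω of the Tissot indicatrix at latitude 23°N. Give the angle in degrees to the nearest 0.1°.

18.0°

Cylindrical equal-area (φ₀ = 38.2°): h = cos φ / cos 38.2° along meridians, k = cos 38.2° / cos φ along parallels; h·k = 1.
At 23°: h = 1.171, k = 0.8537; principal scales a = 1.171, b = 0.8537.
sin(ω/2) = (a − b)/(a + b) = 0.3176/2.025 = 0.1568, so ω = 2 arcsin(0.1568) ≈ 18.0°.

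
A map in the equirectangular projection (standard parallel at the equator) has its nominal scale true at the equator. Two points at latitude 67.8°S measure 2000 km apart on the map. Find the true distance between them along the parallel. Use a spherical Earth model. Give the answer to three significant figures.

756 km

For the equirectangular projection with φ₀ = 0 (plate carrée), h = 1 along meridians and k = sec φ along parallels.
Along the parallel at 67.8°, map distances are exaggerated by k = sec 67.8° = 2.647.
True distance = 2000 / 2.647 = 2000 × cos 67.8° ≈ 756 km.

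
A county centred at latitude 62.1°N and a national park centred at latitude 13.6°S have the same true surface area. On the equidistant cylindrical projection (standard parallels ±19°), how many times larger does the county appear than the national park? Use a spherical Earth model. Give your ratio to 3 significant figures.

2.08

The equidistant cylindrical projection with φ₀ = 19° has h = 1 (meridians true) and k = cos φ₀ / cos φ along parallels.
Areal scale at 62.1°: h·k = 1.000 × 2.021 = 2.021.
Areal scale at 13.6°: h·k = 1.000 × 0.9728 = 0.9728.
Ratio = 2.021/0.9728 ≈ 2.08.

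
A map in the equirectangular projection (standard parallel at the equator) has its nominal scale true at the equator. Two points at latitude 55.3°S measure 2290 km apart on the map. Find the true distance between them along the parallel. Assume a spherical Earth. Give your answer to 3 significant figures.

1300 km

In the plate carrée (x = Rλ, y = Rφ), meridians are true-scale (h = 1) and parallels are stretched by k = sec φ.
Along the parallel at 55.3°, map distances are exaggerated by k = sec 55.3° = 1.757.
True distance = 2290 / 1.757 = 2290 × cos 55.3° ≈ 1300 km.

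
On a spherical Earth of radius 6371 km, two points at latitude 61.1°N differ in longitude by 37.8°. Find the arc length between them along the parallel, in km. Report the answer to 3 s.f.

2030 km

Arc length along a parallel = R cos φ · Δλ (with Δλ in radians).
= 6371 × cos 61.1° × (37.8° × π/180) = 6371 × 0.4833 × 0.6597 ≈ 2030 km.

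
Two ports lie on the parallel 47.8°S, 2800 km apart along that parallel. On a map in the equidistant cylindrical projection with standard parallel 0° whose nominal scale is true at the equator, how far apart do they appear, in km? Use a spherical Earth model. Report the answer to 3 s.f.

4170 km

Plate carrée maps x = Rλ, y = Rφ. The meridian scale is h = 1 and the parallel scale is k = 1/cos φ = sec φ.
Along the parallel, k = sec 47.8° = 1/0.6717 = 1.489.
Map distance = 2800 × 1.489 ≈ 4170 km.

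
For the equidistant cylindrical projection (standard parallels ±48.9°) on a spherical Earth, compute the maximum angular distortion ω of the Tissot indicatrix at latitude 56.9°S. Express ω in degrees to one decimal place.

10.6°

In the equirectangular projection with standard parallel φ₀ = 48.9° (x = Rλ cos φ₀, y = Rφ), meridians are true-scale (h = 1) and the parallel scale is k = cos φ₀ / cos φ.
At 56.9°: h = 1.000, k = 1.204; principal scales a = 1.204, b = 1.000.
sin(ω/2) = (a − b)/(a + b) = 0.2038/2.204 = 0.09246, so ω = 2 arcsin(0.09246) ≈ 10.6°.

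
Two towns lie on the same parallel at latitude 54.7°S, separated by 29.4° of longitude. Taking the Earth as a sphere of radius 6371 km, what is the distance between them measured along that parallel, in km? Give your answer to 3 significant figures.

Arc length along a parallel = R cos φ · Δλ (with Δλ in radians).
= 6371 × cos 54.7° × (29.4° × π/180) = 6371 × 0.5779 × 0.5131 ≈ 1890 km.

1890 km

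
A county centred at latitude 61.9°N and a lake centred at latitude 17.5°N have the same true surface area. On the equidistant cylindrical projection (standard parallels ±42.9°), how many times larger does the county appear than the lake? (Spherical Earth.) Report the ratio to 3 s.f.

In the equirectangular projection with standard parallel φ₀ = 42.9° (x = Rλ cos φ₀, y = Rφ), meridians are true-scale (h = 1) and the parallel scale is k = cos φ₀ / cos φ.
Areal scale at 61.9°: h·k = 1.000 × 1.555 = 1.555.
Areal scale at 17.5°: h·k = 1.000 × 0.7681 = 0.7681.
Ratio = 1.555/0.7681 ≈ 2.02.

2.02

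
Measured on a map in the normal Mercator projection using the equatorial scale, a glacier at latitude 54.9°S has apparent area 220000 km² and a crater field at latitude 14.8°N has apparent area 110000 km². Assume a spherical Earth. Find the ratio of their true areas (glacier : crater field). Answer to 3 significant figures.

0.707

Since Mercator area scale is 1/cos²φ, the true area equals the apparent area multiplied by cos²φ.
True area of glacier: 220000 × cos²(54.9°) = 220000 × 0.3306 = 72740 km².
True area of crater field: 110000 × cos²(14.8°) = 110000 × 0.9347 = 102800 km².
Ratio = 72740 / 102800 ≈ 0.707.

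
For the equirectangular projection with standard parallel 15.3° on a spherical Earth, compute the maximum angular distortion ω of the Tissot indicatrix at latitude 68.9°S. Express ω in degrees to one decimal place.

With standard parallel φ₀ = 15.3°, the equirectangular projection gives x = Rλ cos φ₀, y = Rφ, so h = 1 and k = cos 15.3° / cos φ.
At 68.9°: h = 1.000, k = 2.679; principal scales a = 2.679, b = 1.000.
sin(ω/2) = (a − b)/(a + b) = 1.679/3.679 = 0.4564, so ω = 2 arcsin(0.4564) ≈ 54.3°.

54.3°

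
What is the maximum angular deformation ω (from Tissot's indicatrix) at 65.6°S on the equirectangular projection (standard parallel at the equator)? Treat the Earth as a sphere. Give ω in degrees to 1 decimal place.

In the plate carrée (x = Rλ, y = Rφ), meridians are true-scale (h = 1) and parallels are stretched by k = sec φ.
At 65.6°: h = 1.000, k = 2.421; principal scales a = 2.421, b = 1.000.
sin(ω/2) = (a − b)/(a + b) = 1.421/3.421 = 0.4153, so ω = 2 arcsin(0.4153) ≈ 49.1°.

49.1°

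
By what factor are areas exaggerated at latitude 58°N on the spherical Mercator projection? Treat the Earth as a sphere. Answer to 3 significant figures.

3.56

The Mercator projection is conformal; its linear scale factor is the same in every direction and equals sec φ = 1/cos φ.
Areal scale = k² = sec²φ = 1/cos²(58°) = 1/0.5299² = 3.561.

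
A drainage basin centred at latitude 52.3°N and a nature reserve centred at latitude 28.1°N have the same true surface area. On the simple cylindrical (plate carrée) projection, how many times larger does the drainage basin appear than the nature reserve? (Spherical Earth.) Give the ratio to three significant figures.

Plate carrée maps x = Rλ, y = Rφ. The meridian scale is h = 1 and the parallel scale is k = 1/cos φ = sec φ.
Areal scale at 52.3°: h·k = 1.000 × 1.635 = 1.635.
Areal scale at 28.1°: h·k = 1.000 × 1.134 = 1.134.
Ratio = 1.635/1.134 ≈ 1.44.

1.44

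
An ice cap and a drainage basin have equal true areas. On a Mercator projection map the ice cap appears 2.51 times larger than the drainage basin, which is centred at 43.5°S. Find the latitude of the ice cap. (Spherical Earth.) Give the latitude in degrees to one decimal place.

On Mercator, (apparent₁)/(apparent₂) = sec²φ₁ / sec²φ₂ when true areas are equal.
cos²φ₂ / cos²φ₁ = 2.51  ⇒  cos φ₁ = cos 43.5° / √2.51 = 0.7254/1.584 = 0.4579.
φ₁ = arccos(0.4579) ≈ 62.8°.

62.8°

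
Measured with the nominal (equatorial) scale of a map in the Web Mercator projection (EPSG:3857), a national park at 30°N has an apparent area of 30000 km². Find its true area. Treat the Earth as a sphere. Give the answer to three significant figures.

Mercator is conformal, so the point scale is isotropic: h = k = sec φ = 1/cos φ.
Areal scale = k² = sec²φ = 1/cos²(30°) = 1/0.8660² = 1.333.
True area = apparent / (areal scale) = 30000 / 1.333 ≈ 22500 km².

22500 km²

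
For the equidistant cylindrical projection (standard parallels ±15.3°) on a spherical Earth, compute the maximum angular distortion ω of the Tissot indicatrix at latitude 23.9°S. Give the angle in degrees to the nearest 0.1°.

3.1°

With standard parallel φ₀ = 15.3°, the equirectangular projection gives x = Rλ cos φ₀, y = Rφ, so h = 1 and k = cos 15.3° / cos φ.
At 23.9°: h = 1.000, k = 1.055; principal scales a = 1.055, b = 1.000.
sin(ω/2) = (a − b)/(a + b) = 0.05502/2.055 = 0.02677, so ω = 2 arcsin(0.02677) ≈ 3.1°.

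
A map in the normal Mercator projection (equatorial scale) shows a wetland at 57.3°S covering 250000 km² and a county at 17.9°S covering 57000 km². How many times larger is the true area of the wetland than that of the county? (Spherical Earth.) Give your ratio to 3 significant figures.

1.41

Mercator's areal exaggeration is sec²φ; hence true area = (apparent area) · cos²φ.
True area of wetland: 250000 × cos²(57.3°) = 250000 × 0.2919 = 72960 km².
True area of county: 57000 × cos²(17.9°) = 57000 × 0.9055 = 51620 km².
Ratio = 72960 / 51620 ≈ 1.41.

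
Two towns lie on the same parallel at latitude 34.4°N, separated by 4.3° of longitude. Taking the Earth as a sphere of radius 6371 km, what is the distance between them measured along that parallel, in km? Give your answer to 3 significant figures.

Arc length along a parallel = R cos φ · Δλ (with Δλ in radians).
= 6371 × cos 34.4° × (4.3° × π/180) = 6371 × 0.8251 × 0.07505 ≈ 395 km.

395 km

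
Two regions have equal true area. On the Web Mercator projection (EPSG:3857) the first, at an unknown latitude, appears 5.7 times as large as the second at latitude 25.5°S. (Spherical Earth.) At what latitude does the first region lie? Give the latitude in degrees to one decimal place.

For equal true areas on Mercator, apparent areas scale as sec²φ, so the ratio is cos²φ₂ / cos²φ₁.
cos²φ₂ / cos²φ₁ = 5.7  ⇒  cos φ₁ = cos 25.5° / √5.7 = 0.9026/2.387 = 0.3781.
φ₁ = arccos(0.3781) ≈ 67.8°.

67.8°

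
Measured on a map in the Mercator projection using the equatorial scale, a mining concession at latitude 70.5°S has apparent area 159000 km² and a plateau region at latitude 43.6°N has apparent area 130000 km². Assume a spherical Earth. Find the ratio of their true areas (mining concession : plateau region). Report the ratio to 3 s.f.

Mercator's areal exaggeration is sec²φ; hence true area = (apparent area) · cos²φ.
True area of mining concession: 159000 × cos²(70.5°) = 159000 × 0.1114 = 17720 km².
True area of plateau region: 130000 × cos²(43.6°) = 130000 × 0.5244 = 68180 km².
Ratio = 17720 / 68180 ≈ 0.260.

0.260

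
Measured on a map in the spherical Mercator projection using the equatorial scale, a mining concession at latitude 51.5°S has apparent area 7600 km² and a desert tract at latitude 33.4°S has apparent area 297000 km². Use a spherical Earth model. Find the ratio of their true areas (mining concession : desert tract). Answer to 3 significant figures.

On Mercator the areal scale is sec²φ, so true area = apparent × cos²φ.
True area of mining concession: 7600 × cos²(51.5°) = 7600 × 0.3875 = 2945 km².
True area of desert tract: 297000 × cos²(33.4°) = 297000 × 0.6970 = 207000 km².
Ratio = 2945 / 207000 ≈ 0.0142.

0.0142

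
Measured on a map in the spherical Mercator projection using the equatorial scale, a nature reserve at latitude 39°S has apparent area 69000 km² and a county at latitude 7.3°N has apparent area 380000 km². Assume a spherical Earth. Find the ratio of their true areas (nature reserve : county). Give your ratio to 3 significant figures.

On Mercator the areal scale is sec²φ, so true area = apparent × cos²φ.
True area of nature reserve: 69000 × cos²(39°) = 69000 × 0.6040 = 41670 km².
True area of county: 380000 × cos²(7.3°) = 380000 × 0.9839 = 373900 km².
Ratio = 41670 / 373900 ≈ 0.111.

0.111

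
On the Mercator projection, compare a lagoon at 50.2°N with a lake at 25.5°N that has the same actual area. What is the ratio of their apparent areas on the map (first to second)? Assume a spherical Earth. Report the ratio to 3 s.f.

Mercator areal scale is sec²φ.
At 50.2°: sec²(50.2°) = 1/0.6401² = 2.441.
At 25.5°: sec²(25.5°) = 1/0.9026² = 1.228.
Ratio = 2.441/1.228 = cos²(25.5°)/cos²(50.2°) ≈ 1.99.

1.99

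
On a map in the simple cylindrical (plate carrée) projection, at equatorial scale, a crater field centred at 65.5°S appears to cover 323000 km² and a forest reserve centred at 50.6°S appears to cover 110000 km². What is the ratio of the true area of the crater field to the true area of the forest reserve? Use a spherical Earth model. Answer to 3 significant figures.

Plate carrée has h = 1 and k = sec φ, giving areal scale sec φ; true area = (apparent area) · cos φ.
True area of crater field: 323000 × cos(65.5°) = 323000 × 0.4147 = 133900 km².
True area of forest reserve: 110000 × cos(50.6°) = 110000 × 0.6347 = 69820 km².
Ratio = 133900 / 69820 ≈ 1.92.

1.92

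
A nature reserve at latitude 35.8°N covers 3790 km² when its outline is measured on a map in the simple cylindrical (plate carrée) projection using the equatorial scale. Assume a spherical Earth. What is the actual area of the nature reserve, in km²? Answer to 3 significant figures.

3070 km²

In the plate carrée (x = Rλ, y = Rφ), meridians are true-scale (h = 1) and parallels are stretched by k = sec φ.
Areal scale = h·k = 1 × sec φ; at 35.8°, h = 1.000, k = 1.233, so h·k = 1.233.
True area = apparent / (areal scale) = 3790 / 1.233 ≈ 3070 km².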